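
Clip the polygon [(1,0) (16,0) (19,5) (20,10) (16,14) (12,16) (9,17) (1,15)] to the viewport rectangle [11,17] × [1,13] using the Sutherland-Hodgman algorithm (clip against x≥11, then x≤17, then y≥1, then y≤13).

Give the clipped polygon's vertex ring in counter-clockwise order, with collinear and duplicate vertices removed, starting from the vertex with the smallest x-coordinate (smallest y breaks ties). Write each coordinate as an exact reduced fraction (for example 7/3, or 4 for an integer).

1. After x ≥ 11: [(11,0) (16,0) (19,5) (20,10) (16,14) (12,16) (11,49/3)]
2. After x ≤ 17: [(11,0) (16,0) (17,5/3) (17,13) (16,14) (12,16) (11,49/3)]
3. After y ≥ 1: [(11,1) (83/5,1) (17,5/3) (17,13) (16,14) (12,16) (11,49/3)]
4. After y ≤ 13: [(11,13) (11,1) (83/5,1) (17,5/3) (17,13) (17,13)]
5. Canonical ring: [(11,1) (83/5,1) (17,5/3) (17,13) (11,13)]

Clipped polygon: [(11,1) (83/5,1) (17,5/3) (17,13) (11,13)]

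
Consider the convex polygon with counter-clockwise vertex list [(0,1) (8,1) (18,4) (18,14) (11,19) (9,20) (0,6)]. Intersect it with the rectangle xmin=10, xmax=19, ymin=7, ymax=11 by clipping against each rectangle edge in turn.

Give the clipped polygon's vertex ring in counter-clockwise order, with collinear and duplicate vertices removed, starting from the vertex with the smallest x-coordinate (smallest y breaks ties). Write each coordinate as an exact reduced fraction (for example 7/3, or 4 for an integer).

1. After x ≥ 10: [(10,8/5) (18,4) (18,14) (11,19) (10,39/2)]
2. After x ≤ 19: [(10,8/5) (18,4) (18,14) (11,19) (10,39/2)]
3. After y ≥ 7: [(10,7) (18,7) (18,14) (11,19) (10,39/2)]
4. After y ≤ 11: [(10,11) (10,7) (18,7) (18,11)]
5. Canonical ring: [(10,7) (18,7) (18,11) (10,11)]

Clipped polygon: [(10,7) (18,7) (18,11) (10,11)]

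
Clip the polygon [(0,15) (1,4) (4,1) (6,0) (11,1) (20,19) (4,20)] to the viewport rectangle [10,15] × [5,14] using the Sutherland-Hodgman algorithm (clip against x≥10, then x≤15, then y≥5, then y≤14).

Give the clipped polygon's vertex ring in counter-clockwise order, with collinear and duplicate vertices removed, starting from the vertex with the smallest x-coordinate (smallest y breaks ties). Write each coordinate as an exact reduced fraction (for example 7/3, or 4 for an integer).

1. After x ≥ 10: [(10,4/5) (11,1) (20,19) (10,157/8)]
2. After x ≤ 15: [(10,4/5) (11,1) (15,9) (15,309/16) (10,157/8)]
3. After y ≥ 5: [(10,5) (13,5) (15,9) (15,309/16) (10,157/8)]
4. After y ≤ 14: [(10,14) (10,5) (13,5) (15,9) (15,14)]
5. Canonical ring: [(10,5) (13,5) (15,9) (15,14) (10,14)]

Clipped polygon: [(10,5) (13,5) (15,9) (15,14) (10,14)]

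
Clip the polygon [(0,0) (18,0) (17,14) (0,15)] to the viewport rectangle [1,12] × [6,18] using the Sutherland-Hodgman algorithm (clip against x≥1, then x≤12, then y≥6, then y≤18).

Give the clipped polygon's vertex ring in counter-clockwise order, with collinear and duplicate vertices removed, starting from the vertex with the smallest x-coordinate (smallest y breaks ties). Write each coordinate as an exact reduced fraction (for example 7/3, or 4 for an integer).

Clipped polygon: [(1,6) (12,6) (12,243/17) (1,254/17)]

1. After x ≥ 1: [(1,0) (18,0) (17,14) (1,254/17)]
2. After x ≤ 12: [(1,0) (12,0) (12,243/17) (1,254/17)]
3. After y ≥ 6: [(1,6) (12,6) (12,243/17) (1,254/17)]
4. After y ≤ 18: [(1,6) (12,6) (12,243/17) (1,254/17)]
5. Canonical ring: [(1,6) (12,6) (12,243/17) (1,254/17)]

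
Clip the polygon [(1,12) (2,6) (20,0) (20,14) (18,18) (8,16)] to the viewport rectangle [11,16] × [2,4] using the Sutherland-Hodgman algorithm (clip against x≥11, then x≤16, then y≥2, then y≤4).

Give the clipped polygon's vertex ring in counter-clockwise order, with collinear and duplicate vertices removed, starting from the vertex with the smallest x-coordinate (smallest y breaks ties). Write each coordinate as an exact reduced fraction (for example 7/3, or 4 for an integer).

Clipped polygon: [(11,3) (14,2) (16,2) (16,4) (11,4)]

1. After x ≥ 11: [(11,3) (20,0) (20,14) (18,18) (11,83/5)]
2. After x ≤ 16: [(11,3) (16,4/3) (16,88/5) (11,83/5)]
3. After y ≥ 2: [(11,3) (14,2) (16,2) (16,88/5) (11,83/5)]
4. After y ≤ 4: [(11,4) (11,3) (14,2) (16,2) (16,4)]
5. Canonical ring: [(11,3) (14,2) (16,2) (16,4) (11,4)]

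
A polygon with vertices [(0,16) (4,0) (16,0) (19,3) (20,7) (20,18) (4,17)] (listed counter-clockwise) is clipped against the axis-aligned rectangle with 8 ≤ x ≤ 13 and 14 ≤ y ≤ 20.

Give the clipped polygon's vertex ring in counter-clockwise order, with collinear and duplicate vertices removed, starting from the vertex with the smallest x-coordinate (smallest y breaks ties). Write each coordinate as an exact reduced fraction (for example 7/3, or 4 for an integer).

1. After x ≥ 8: [(8,0) (16,0) (19,3) (20,7) (20,18) (8,69/4)]
2. After x ≤ 13: [(8,0) (13,0) (13,281/16) (8,69/4)]
3. After y ≥ 14: [(8,14) (13,14) (13,281/16) (8,69/4)]
4. After y ≤ 20: [(8,14) (13,14) (13,281/16) (8,69/4)]
5. Canonical ring: [(8,14) (13,14) (13,281/16) (8,69/4)]

Clipped polygon: [(8,14) (13,14) (13,281/16) (8,69/4)]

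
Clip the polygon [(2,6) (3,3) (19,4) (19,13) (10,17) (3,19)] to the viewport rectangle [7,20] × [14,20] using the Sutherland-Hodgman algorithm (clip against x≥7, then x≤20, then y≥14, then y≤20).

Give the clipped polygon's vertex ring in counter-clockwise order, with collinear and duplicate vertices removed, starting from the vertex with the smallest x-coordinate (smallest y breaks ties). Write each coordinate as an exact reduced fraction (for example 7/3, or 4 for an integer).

1. After x ≥ 7: [(7,13/4) (19,4) (19,13) (10,17) (7,125/7)]
2. After x ≤ 20: [(7,13/4) (19,4) (19,13) (10,17) (7,125/7)]
3. After y ≥ 14: [(7,14) (67/4,14) (10,17) (7,125/7)]
4. After y ≤ 20: [(7,14) (67/4,14) (10,17) (7,125/7)]
5. Canonical ring: [(7,14) (67/4,14) (10,17) (7,125/7)]

Clipped polygon: [(7,14) (67/4,14) (10,17) (7,125/7)]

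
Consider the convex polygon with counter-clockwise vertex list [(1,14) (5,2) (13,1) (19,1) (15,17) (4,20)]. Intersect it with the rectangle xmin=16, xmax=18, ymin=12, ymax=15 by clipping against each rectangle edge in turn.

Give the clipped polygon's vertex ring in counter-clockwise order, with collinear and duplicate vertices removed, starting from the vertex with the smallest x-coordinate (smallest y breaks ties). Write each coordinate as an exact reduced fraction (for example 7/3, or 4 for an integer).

1. After x ≥ 16: [(16,1) (19,1) (16,13)]
2. After x ≤ 18: [(16,1) (18,1) (18,5) (16,13)]
3. After y ≥ 12: [(16,12) (65/4,12) (16,13)]
4. After y ≤ 15: [(16,12) (65/4,12) (16,13)]
5. Canonical ring: [(16,12) (65/4,12) (16,13)]

Clipped polygon: [(16,12) (65/4,12) (16,13)]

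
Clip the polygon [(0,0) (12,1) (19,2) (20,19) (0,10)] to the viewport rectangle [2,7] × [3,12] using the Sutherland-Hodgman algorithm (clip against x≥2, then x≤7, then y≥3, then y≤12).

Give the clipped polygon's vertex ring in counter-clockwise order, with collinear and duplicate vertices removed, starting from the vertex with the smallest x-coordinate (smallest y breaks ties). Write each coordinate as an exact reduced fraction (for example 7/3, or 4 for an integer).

1. After x ≥ 2: [(2,1/6) (12,1) (19,2) (20,19) (2,109/10)]
2. After x ≤ 7: [(2,1/6) (7,7/12) (7,263/20) (2,109/10)]
3. After y ≥ 3: [(2,3) (7,3) (7,263/20) (2,109/10)]
4. After y ≤ 12: [(2,3) (7,3) (7,12) (40/9,12) (2,109/10)]
5. Canonical ring: [(2,3) (7,3) (7,12) (40/9,12) (2,109/10)]

Clipped polygon: [(2,3) (7,3) (7,12) (40/9,12) (2,109/10)]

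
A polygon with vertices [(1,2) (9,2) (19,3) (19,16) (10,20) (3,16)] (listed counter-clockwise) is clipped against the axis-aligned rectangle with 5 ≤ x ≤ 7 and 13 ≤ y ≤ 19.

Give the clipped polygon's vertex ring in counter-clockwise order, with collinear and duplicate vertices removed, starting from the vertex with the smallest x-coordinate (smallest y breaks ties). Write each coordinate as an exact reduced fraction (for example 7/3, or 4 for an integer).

1. After x ≥ 5: [(5,2) (9,2) (19,3) (19,16) (10,20) (5,120/7)]
2. After x ≤ 7: [(5,2) (7,2) (7,128/7) (5,120/7)]
3. After y ≥ 13: [(5,13) (7,13) (7,128/7) (5,120/7)]
4. After y ≤ 19: [(5,13) (7,13) (7,128/7) (5,120/7)]
5. Canonical ring: [(5,13) (7,13) (7,128/7) (5,120/7)]

Clipped polygon: [(5,13) (7,13) (7,128/7) (5,120/7)]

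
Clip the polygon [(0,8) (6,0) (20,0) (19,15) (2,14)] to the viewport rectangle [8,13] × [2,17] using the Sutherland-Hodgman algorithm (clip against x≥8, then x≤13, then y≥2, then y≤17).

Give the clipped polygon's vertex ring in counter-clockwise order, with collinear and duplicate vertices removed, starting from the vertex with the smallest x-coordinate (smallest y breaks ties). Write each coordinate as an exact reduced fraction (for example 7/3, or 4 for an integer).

Clipped polygon: [(8,2) (13,2) (13,249/17) (8,244/17)]

1. After x ≥ 8: [(8,0) (20,0) (19,15) (8,244/17)]
2. After x ≤ 13: [(8,0) (13,0) (13,249/17) (8,244/17)]
3. After y ≥ 2: [(8,2) (13,2) (13,249/17) (8,244/17)]
4. After y ≤ 17: [(8,2) (13,2) (13,249/17) (8,244/17)]
5. Canonical ring: [(8,2) (13,2) (13,249/17) (8,244/17)]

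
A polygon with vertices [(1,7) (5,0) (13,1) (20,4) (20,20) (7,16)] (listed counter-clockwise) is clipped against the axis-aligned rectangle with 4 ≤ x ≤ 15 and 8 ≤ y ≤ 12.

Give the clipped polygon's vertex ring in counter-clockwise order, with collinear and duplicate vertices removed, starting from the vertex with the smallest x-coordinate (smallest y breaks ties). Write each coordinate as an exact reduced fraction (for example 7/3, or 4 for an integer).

1. After x ≥ 4: [(4,23/2) (4,7/4) (5,0) (13,1) (20,4) (20,20) (7,16)]
2. After x ≤ 15: [(4,23/2) (4,7/4) (5,0) (13,1) (15,13/7) (15,240/13) (7,16)]
3. After y ≥ 8: [(4,23/2) (4,8) (15,8) (15,240/13) (7,16)]
4. After y ≤ 12: [(13/3,12) (4,23/2) (4,8) (15,8) (15,12)]
5. Canonical ring: [(4,8) (15,8) (15,12) (13/3,12) (4,23/2)]

Clipped polygon: [(4,8) (15,8) (15,12) (13/3,12) (4,23/2)]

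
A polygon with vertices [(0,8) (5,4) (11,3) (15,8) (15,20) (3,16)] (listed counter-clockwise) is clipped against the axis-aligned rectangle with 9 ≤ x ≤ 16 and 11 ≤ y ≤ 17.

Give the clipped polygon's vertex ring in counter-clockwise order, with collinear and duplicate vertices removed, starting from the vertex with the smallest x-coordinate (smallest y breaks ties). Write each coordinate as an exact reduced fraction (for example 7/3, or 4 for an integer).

Clipped polygon: [(9,11) (15,11) (15,17) (9,17)]

1. After x ≥ 9: [(9,10/3) (11,3) (15,8) (15,20) (9,18)]
2. After x ≤ 16: [(9,10/3) (11,3) (15,8) (15,20) (9,18)]
3. After y ≥ 11: [(9,11) (15,11) (15,20) (9,18)]
4. After y ≤ 17: [(9,17) (9,11) (15,11) (15,17)]
5. Canonical ring: [(9,11) (15,11) (15,17) (9,17)]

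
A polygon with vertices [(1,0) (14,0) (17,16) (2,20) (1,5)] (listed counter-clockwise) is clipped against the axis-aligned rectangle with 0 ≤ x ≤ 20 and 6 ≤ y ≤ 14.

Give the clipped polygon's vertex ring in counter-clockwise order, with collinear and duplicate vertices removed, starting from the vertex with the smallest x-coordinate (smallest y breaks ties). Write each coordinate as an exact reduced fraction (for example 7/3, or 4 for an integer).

1. After x ≥ 0: [(1,0) (14,0) (17,16) (2,20) (1,5)]
2. After x ≤ 20: [(1,0) (14,0) (17,16) (2,20) (1,5)]
3. After y ≥ 6: [(121/8,6) (17,16) (2,20) (16/15,6)]
4. After y ≤ 14: [(121/8,6) (133/8,14) (8/5,14) (16/15,6)]
5. Canonical ring: [(16/15,6) (121/8,6) (133/8,14) (8/5,14)]

Clipped polygon: [(16/15,6) (121/8,6) (133/8,14) (8/5,14)]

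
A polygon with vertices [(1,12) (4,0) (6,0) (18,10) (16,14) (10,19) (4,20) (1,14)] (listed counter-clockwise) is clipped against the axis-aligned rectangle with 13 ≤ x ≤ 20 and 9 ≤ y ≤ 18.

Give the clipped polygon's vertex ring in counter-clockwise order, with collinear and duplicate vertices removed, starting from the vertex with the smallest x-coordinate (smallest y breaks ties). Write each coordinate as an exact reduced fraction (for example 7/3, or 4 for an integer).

1. After x ≥ 13: [(13,35/6) (18,10) (16,14) (13,33/2)]
2. After x ≤ 20: [(13,35/6) (18,10) (16,14) (13,33/2)]
3. After y ≥ 9: [(13,9) (84/5,9) (18,10) (16,14) (13,33/2)]
4. After y ≤ 18: [(13,9) (84/5,9) (18,10) (16,14) (13,33/2)]
5. Canonical ring: [(13,9) (84/5,9) (18,10) (16,14) (13,33/2)]

Clipped polygon: [(13,9) (84/5,9) (18,10) (16,14) (13,33/2)]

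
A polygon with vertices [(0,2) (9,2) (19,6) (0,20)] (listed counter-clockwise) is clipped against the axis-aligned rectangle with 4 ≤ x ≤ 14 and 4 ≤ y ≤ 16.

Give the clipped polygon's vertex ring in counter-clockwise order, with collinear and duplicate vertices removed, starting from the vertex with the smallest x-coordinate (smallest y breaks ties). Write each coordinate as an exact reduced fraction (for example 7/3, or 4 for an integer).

1. After x ≥ 4: [(4,2) (9,2) (19,6) (4,324/19)]
2. After x ≤ 14: [(4,2) (9,2) (14,4) (14,184/19) (4,324/19)]
3. After y ≥ 4: [(4,4) (14,4) (14,4) (14,184/19) (4,324/19)]
4. After y ≤ 16: [(4,16) (4,4) (14,4) (14,4) (14,184/19) (38/7,16)]
5. Canonical ring: [(4,4) (14,4) (14,184/19) (38/7,16) (4,16)]

Clipped polygon: [(4,4) (14,4) (14,184/19) (38/7,16) (4,16)]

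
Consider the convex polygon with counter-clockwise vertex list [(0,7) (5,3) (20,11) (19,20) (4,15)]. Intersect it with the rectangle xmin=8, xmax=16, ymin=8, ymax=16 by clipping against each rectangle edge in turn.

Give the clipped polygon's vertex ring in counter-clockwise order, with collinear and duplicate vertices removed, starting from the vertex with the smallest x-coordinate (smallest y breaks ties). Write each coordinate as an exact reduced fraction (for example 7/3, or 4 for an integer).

Clipped polygon: [(8,8) (115/8,8) (16,133/15) (16,16) (8,16)]

1. After x ≥ 8: [(8,23/5) (20,11) (19,20) (8,49/3)]
2. After x ≤ 16: [(8,23/5) (16,133/15) (16,19) (8,49/3)]
3. After y ≥ 8: [(8,8) (115/8,8) (16,133/15) (16,19) (8,49/3)]
4. After y ≤ 16: [(8,16) (8,8) (115/8,8) (16,133/15) (16,16)]
5. Canonical ring: [(8,8) (115/8,8) (16,133/15) (16,16) (8,16)]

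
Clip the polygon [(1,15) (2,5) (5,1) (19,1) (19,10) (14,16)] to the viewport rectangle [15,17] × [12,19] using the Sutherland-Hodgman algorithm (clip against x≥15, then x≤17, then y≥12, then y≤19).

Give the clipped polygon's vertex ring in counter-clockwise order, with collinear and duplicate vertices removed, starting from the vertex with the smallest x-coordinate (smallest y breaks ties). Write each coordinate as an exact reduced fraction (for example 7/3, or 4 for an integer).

1. After x ≥ 15: [(15,1) (19,1) (19,10) (15,74/5)]
2. After x ≤ 17: [(15,1) (17,1) (17,62/5) (15,74/5)]
3. After y ≥ 12: [(15,12) (17,12) (17,62/5) (15,74/5)]
4. After y ≤ 19: [(15,12) (17,12) (17,62/5) (15,74/5)]
5. Canonical ring: [(15,12) (17,12) (17,62/5) (15,74/5)]

Clipped polygon: [(15,12) (17,12) (17,62/5) (15,74/5)]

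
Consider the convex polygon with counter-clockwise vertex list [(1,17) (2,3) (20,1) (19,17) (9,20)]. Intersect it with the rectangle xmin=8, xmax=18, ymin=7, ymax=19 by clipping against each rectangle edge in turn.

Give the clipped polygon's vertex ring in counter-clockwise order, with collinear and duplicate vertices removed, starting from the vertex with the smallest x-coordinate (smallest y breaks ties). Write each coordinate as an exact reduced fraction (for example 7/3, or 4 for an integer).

1. After x ≥ 8: [(8,157/8) (8,7/3) (20,1) (19,17) (9,20)]
2. After x ≤ 18: [(8,157/8) (8,7/3) (18,11/9) (18,173/10) (9,20)]
3. After y ≥ 7: [(8,157/8) (8,7) (18,7) (18,173/10) (9,20)]
4. After y ≤ 19: [(8,19) (8,7) (18,7) (18,173/10) (37/3,19)]
5. Canonical ring: [(8,7) (18,7) (18,173/10) (37/3,19) (8,19)]

Clipped polygon: [(8,7) (18,7) (18,173/10) (37/3,19) (8,19)]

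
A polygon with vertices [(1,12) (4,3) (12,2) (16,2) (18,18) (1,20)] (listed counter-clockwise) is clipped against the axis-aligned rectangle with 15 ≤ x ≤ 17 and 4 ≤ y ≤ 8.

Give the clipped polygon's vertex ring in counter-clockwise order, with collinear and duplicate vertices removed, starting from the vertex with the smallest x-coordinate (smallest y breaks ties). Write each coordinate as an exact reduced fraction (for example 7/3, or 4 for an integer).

Clipped polygon: [(15,4) (65/4,4) (67/4,8) (15,8)]

1. After x ≥ 15: [(15,2) (16,2) (18,18) (15,312/17)]
2. After x ≤ 17: [(15,2) (16,2) (17,10) (17,308/17) (15,312/17)]
3. After y ≥ 4: [(15,4) (65/4,4) (17,10) (17,308/17) (15,312/17)]
4. After y ≤ 8: [(15,8) (15,4) (65/4,4) (67/4,8)]
5. Canonical ring: [(15,4) (65/4,4) (67/4,8) (15,8)]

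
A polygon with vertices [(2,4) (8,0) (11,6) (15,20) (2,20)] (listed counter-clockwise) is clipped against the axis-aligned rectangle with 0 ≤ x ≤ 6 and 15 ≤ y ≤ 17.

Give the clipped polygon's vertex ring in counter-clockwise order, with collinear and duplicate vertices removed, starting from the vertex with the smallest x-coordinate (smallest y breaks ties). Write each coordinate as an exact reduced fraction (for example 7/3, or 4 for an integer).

1. After x ≥ 0: [(2,4) (8,0) (11,6) (15,20) (2,20)]
2. After x ≤ 6: [(2,4) (6,4/3) (6,20) (2,20)]
3. After y ≥ 15: [(2,15) (6,15) (6,20) (2,20)]
4. After y ≤ 17: [(2,17) (2,15) (6,15) (6,17)]
5. Canonical ring: [(2,15) (6,15) (6,17) (2,17)]

Clipped polygon: [(2,15) (6,15) (6,17) (2,17)]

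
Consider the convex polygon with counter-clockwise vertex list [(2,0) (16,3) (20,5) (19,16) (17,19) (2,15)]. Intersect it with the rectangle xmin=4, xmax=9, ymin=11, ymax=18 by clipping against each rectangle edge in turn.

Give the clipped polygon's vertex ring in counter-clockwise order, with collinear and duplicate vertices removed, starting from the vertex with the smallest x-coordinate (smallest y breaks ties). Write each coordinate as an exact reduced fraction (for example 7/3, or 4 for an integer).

1. After x ≥ 4: [(4,3/7) (16,3) (20,5) (19,16) (17,19) (4,233/15)]
2. After x ≤ 9: [(4,3/7) (9,3/2) (9,253/15) (4,233/15)]
3. After y ≥ 11: [(4,11) (9,11) (9,253/15) (4,233/15)]
4. After y ≤ 18: [(4,11) (9,11) (9,253/15) (4,233/15)]
5. Canonical ring: [(4,11) (9,11) (9,253/15) (4,233/15)]

Clipped polygon: [(4,11) (9,11) (9,253/15) (4,233/15)]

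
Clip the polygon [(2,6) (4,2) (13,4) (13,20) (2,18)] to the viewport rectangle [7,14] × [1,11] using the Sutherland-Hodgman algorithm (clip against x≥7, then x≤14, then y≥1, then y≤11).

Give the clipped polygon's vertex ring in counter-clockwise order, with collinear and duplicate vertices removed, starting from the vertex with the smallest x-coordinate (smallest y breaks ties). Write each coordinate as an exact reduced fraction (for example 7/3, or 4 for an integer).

Clipped polygon: [(7,8/3) (13,4) (13,11) (7,11)]

1. After x ≥ 7: [(7,8/3) (13,4) (13,20) (7,208/11)]
2. After x ≤ 14: [(7,8/3) (13,4) (13,20) (7,208/11)]
3. After y ≥ 1: [(7,8/3) (13,4) (13,20) (7,208/11)]
4. After y ≤ 11: [(7,11) (7,8/3) (13,4) (13,11)]
5. Canonical ring: [(7,8/3) (13,4) (13,11) (7,11)]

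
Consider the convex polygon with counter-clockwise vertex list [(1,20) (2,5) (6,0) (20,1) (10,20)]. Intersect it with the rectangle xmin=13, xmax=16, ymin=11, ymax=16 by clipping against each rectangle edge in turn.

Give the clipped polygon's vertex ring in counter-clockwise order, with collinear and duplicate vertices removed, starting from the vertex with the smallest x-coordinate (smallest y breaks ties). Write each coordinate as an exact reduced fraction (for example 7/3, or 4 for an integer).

Clipped polygon: [(13,11) (280/19,11) (13,143/10)]

1. After x ≥ 13: [(13,1/2) (20,1) (13,143/10)]
2. After x ≤ 16: [(13,1/2) (16,5/7) (16,43/5) (13,143/10)]
3. After y ≥ 11: [(13,11) (280/19,11) (13,143/10)]
4. After y ≤ 16: [(13,11) (280/19,11) (13,143/10)]
5. Canonical ring: [(13,11) (280/19,11) (13,143/10)]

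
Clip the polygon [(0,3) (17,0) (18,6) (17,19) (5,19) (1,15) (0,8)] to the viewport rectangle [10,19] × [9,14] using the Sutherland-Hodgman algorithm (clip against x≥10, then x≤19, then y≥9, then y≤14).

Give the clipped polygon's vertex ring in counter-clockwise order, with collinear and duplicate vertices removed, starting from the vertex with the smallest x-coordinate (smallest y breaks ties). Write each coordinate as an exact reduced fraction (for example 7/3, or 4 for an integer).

Clipped polygon: [(10,9) (231/13,9) (226/13,14) (10,14)]

1. After x ≥ 10: [(10,21/17) (17,0) (18,6) (17,19) (10,19)]
2. After x ≤ 19: [(10,21/17) (17,0) (18,6) (17,19) (10,19)]
3. After y ≥ 9: [(10,9) (231/13,9) (17,19) (10,19)]
4. After y ≤ 14: [(10,14) (10,9) (231/13,9) (226/13,14)]
5. Canonical ring: [(10,9) (231/13,9) (226/13,14) (10,14)]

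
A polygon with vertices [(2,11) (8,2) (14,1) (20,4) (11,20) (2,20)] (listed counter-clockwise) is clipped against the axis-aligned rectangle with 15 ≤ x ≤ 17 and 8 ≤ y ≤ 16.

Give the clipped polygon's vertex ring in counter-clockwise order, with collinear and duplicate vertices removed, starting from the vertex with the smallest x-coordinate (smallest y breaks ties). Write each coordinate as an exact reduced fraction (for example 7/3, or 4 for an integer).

Clipped polygon: [(15,8) (17,8) (17,28/3) (15,116/9)]

1. After x ≥ 15: [(15,3/2) (20,4) (15,116/9)]
2. After x ≤ 17: [(15,3/2) (17,5/2) (17,28/3) (15,116/9)]
3. After y ≥ 8: [(15,8) (17,8) (17,28/3) (15,116/9)]
4. After y ≤ 16: [(15,8) (17,8) (17,28/3) (15,116/9)]
5. Canonical ring: [(15,8) (17,8) (17,28/3) (15,116/9)]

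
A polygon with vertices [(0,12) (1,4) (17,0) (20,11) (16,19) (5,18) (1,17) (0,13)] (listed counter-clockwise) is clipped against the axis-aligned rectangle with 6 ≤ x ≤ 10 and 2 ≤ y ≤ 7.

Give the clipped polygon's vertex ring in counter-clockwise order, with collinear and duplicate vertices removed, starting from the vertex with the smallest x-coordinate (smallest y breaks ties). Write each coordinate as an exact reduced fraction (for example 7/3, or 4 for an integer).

Clipped polygon: [(6,11/4) (9,2) (10,2) (10,7) (6,7)]

1. After x ≥ 6: [(6,11/4) (17,0) (20,11) (16,19) (6,199/11)]
2. After x ≤ 10: [(6,11/4) (10,7/4) (10,203/11) (6,199/11)]
3. After y ≥ 2: [(6,11/4) (9,2) (10,2) (10,203/11) (6,199/11)]
4. After y ≤ 7: [(6,7) (6,11/4) (9,2) (10,2) (10,7)]
5. Canonical ring: [(6,11/4) (9,2) (10,2) (10,7) (6,7)]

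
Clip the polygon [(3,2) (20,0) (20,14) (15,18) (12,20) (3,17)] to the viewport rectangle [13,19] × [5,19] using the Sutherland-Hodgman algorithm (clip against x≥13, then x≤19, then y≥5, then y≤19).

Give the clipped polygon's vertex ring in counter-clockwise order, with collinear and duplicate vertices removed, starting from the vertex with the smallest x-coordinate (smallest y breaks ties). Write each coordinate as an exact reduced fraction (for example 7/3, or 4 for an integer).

1. After x ≥ 13: [(13,14/17) (20,0) (20,14) (15,18) (13,58/3)]
2. After x ≤ 19: [(13,14/17) (19,2/17) (19,74/5) (15,18) (13,58/3)]
3. After y ≥ 5: [(13,5) (19,5) (19,74/5) (15,18) (13,58/3)]
4. After y ≤ 19: [(13,19) (13,5) (19,5) (19,74/5) (15,18) (27/2,19)]
5. Canonical ring: [(13,5) (19,5) (19,74/5) (15,18) (27/2,19) (13,19)]

Clipped polygon: [(13,5) (19,5) (19,74/5) (15,18) (27/2,19) (13,19)]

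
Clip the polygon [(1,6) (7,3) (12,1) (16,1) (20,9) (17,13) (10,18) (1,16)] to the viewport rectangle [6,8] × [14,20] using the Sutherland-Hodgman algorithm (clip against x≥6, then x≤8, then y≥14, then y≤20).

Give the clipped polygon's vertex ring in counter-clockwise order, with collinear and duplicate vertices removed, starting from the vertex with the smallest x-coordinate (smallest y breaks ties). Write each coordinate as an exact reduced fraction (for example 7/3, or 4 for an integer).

Clipped polygon: [(6,14) (8,14) (8,158/9) (6,154/9)]

1. After x ≥ 6: [(6,7/2) (7,3) (12,1) (16,1) (20,9) (17,13) (10,18) (6,154/9)]
2. After x ≤ 8: [(6,7/2) (7,3) (8,13/5) (8,158/9) (6,154/9)]
3. After y ≥ 14: [(6,14) (8,14) (8,158/9) (6,154/9)]
4. After y ≤ 20: [(6,14) (8,14) (8,158/9) (6,154/9)]
5. Canonical ring: [(6,14) (8,14) (8,158/9) (6,154/9)]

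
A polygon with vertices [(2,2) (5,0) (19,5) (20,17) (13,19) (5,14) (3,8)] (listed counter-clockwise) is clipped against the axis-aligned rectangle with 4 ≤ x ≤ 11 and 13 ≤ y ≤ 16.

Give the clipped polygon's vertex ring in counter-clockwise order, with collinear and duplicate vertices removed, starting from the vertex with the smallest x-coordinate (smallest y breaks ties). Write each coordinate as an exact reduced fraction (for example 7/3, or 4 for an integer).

1. After x ≥ 4: [(4,2/3) (5,0) (19,5) (20,17) (13,19) (5,14) (4,11)]
2. After x ≤ 11: [(4,2/3) (5,0) (11,15/7) (11,71/4) (5,14) (4,11)]
3. After y ≥ 13: [(11,13) (11,71/4) (5,14) (14/3,13)]
4. After y ≤ 16: [(11,13) (11,16) (41/5,16) (5,14) (14/3,13)]
5. Canonical ring: [(14/3,13) (11,13) (11,16) (41/5,16) (5,14)]

Clipped polygon: [(14/3,13) (11,13) (11,16) (41/5,16) (5,14)]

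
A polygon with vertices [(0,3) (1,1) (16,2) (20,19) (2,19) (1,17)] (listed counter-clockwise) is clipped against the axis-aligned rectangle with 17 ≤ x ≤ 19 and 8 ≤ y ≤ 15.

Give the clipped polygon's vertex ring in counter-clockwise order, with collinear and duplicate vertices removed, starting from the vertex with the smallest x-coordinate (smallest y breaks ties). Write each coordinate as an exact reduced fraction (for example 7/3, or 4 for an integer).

1. After x ≥ 17: [(17,25/4) (20,19) (17,19)]
2. After x ≤ 19: [(17,25/4) (19,59/4) (19,19) (17,19)]
3. After y ≥ 8: [(17,8) (296/17,8) (19,59/4) (19,19) (17,19)]
4. After y ≤ 15: [(17,15) (17,8) (296/17,8) (19,59/4) (19,15)]
5. Canonical ring: [(17,8) (296/17,8) (19,59/4) (19,15) (17,15)]

Clipped polygon: [(17,8) (296/17,8) (19,59/4) (19,15) (17,15)]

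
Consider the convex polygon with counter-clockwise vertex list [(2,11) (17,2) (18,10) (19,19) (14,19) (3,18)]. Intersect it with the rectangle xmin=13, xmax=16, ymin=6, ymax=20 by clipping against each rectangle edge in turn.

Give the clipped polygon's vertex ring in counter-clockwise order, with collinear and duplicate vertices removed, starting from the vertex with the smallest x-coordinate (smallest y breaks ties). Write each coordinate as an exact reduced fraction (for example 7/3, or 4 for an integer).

Clipped polygon: [(13,6) (16,6) (16,19) (14,19) (13,208/11)]

1. After x ≥ 13: [(13,22/5) (17,2) (18,10) (19,19) (14,19) (13,208/11)]
2. After x ≤ 16: [(13,22/5) (16,13/5) (16,19) (14,19) (13,208/11)]
3. After y ≥ 6: [(13,6) (16,6) (16,19) (14,19) (13,208/11)]
4. After y ≤ 20: [(13,6) (16,6) (16,19) (14,19) (13,208/11)]
5. Canonical ring: [(13,6) (16,6) (16,19) (14,19) (13,208/11)]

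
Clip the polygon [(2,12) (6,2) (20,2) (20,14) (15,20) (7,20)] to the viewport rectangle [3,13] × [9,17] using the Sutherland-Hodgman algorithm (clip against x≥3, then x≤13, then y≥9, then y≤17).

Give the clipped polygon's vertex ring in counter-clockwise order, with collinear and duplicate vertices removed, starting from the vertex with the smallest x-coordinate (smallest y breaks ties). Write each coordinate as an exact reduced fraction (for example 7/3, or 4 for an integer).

1. After x ≥ 3: [(3,68/5) (3,19/2) (6,2) (20,2) (20,14) (15,20) (7,20)]
2. After x ≤ 13: [(3,68/5) (3,19/2) (6,2) (13,2) (13,20) (7,20)]
3. After y ≥ 9: [(3,68/5) (3,19/2) (16/5,9) (13,9) (13,20) (7,20)]
4. After y ≤ 17: [(41/8,17) (3,68/5) (3,19/2) (16/5,9) (13,9) (13,17)]
5. Canonical ring: [(3,19/2) (16/5,9) (13,9) (13,17) (41/8,17) (3,68/5)]

Clipped polygon: [(3,19/2) (16/5,9) (13,9) (13,17) (41/8,17) (3,68/5)]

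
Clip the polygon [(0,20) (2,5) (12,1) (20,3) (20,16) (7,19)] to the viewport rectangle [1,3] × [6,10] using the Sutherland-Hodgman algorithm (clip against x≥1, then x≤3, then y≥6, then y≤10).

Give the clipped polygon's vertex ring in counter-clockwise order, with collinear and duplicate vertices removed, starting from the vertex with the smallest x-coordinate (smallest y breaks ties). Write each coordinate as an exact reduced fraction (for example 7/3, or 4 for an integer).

Clipped polygon: [(4/3,10) (28/15,6) (3,6) (3,10)]

1. After x ≥ 1: [(1,139/7) (1,25/2) (2,5) (12,1) (20,3) (20,16) (7,19)]
2. After x ≤ 3: [(3,137/7) (1,139/7) (1,25/2) (2,5) (3,23/5)]
3. After y ≥ 6: [(3,6) (3,137/7) (1,139/7) (1,25/2) (28/15,6)]
4. After y ≤ 10: [(3,6) (3,10) (4/3,10) (28/15,6)]
5. Canonical ring: [(4/3,10) (28/15,6) (3,6) (3,10)]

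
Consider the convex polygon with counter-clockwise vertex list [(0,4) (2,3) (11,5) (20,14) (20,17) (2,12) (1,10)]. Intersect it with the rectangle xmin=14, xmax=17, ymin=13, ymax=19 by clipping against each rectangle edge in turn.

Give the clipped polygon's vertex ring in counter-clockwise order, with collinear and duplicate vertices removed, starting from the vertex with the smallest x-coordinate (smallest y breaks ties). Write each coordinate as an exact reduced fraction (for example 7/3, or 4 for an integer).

Clipped polygon: [(14,13) (17,13) (17,97/6) (14,46/3)]

1. After x ≥ 14: [(14,8) (20,14) (20,17) (14,46/3)]
2. After x ≤ 17: [(14,8) (17,11) (17,97/6) (14,46/3)]
3. After y ≥ 13: [(14,13) (17,13) (17,97/6) (14,46/3)]
4. After y ≤ 19: [(14,13) (17,13) (17,97/6) (14,46/3)]
5. Canonical ring: [(14,13) (17,13) (17,97/6) (14,46/3)]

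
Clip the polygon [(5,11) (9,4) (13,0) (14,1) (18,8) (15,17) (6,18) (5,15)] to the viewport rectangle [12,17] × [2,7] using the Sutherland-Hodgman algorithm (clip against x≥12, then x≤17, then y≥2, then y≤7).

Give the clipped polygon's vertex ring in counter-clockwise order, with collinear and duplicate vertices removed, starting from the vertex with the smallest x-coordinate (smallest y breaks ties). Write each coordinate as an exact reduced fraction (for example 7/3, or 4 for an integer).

1. After x ≥ 12: [(12,1) (13,0) (14,1) (18,8) (15,17) (12,52/3)]
2. After x ≤ 17: [(12,1) (13,0) (14,1) (17,25/4) (17,11) (15,17) (12,52/3)]
3. After y ≥ 2: [(12,2) (102/7,2) (17,25/4) (17,11) (15,17) (12,52/3)]
4. After y ≤ 7: [(12,7) (12,2) (102/7,2) (17,25/4) (17,7)]
5. Canonical ring: [(12,2) (102/7,2) (17,25/4) (17,7) (12,7)]

Clipped polygon: [(12,2) (102/7,2) (17,25/4) (17,7) (12,7)]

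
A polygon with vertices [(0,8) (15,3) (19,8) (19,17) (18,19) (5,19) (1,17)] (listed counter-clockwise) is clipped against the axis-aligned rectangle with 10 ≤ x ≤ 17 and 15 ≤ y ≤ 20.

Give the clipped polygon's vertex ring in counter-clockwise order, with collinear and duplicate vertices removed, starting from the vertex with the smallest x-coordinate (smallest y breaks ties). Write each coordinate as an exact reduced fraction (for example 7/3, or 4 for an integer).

1. After x ≥ 10: [(10,14/3) (15,3) (19,8) (19,17) (18,19) (10,19)]
2. After x ≤ 17: [(10,14/3) (15,3) (17,11/2) (17,19) (10,19)]
3. After y ≥ 15: [(10,15) (17,15) (17,19) (10,19)]
4. After y ≤ 20: [(10,15) (17,15) (17,19) (10,19)]
5. Canonical ring: [(10,15) (17,15) (17,19) (10,19)]

Clipped polygon: [(10,15) (17,15) (17,19) (10,19)]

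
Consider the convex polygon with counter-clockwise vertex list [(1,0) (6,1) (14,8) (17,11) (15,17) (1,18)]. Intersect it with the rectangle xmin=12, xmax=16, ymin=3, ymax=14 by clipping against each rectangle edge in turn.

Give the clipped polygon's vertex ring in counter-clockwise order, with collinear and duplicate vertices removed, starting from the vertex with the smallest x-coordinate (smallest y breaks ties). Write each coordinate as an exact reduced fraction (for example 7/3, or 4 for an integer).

Clipped polygon: [(12,25/4) (14,8) (16,10) (16,14) (12,14)]

1. After x ≥ 12: [(12,25/4) (14,8) (17,11) (15,17) (12,241/14)]
2. After x ≤ 16: [(12,25/4) (14,8) (16,10) (16,14) (15,17) (12,241/14)]
3. After y ≥ 3: [(12,25/4) (14,8) (16,10) (16,14) (15,17) (12,241/14)]
4. After y ≤ 14: [(12,14) (12,25/4) (14,8) (16,10) (16,14) (16,14)]
5. Canonical ring: [(12,25/4) (14,8) (16,10) (16,14) (12,14)]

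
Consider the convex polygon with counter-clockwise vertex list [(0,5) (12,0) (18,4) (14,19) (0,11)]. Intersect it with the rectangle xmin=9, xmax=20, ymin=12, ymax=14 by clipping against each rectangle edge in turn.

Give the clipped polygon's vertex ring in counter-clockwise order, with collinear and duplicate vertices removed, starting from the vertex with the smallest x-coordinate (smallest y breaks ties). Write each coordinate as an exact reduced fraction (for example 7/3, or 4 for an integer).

Clipped polygon: [(9,12) (238/15,12) (46/3,14) (9,14)]

1. After x ≥ 9: [(9,5/4) (12,0) (18,4) (14,19) (9,113/7)]
2. After x ≤ 20: [(9,5/4) (12,0) (18,4) (14,19) (9,113/7)]
3. After y ≥ 12: [(9,12) (238/15,12) (14,19) (9,113/7)]
4. After y ≤ 14: [(9,14) (9,12) (238/15,12) (46/3,14)]
5. Canonical ring: [(9,12) (238/15,12) (46/3,14) (9,14)]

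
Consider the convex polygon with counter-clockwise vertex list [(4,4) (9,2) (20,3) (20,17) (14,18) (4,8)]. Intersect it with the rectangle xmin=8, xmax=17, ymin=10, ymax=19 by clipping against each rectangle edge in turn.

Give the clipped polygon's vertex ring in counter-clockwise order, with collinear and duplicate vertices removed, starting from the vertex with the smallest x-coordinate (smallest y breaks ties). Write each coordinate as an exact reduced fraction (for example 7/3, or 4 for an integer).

1. After x ≥ 8: [(8,12/5) (9,2) (20,3) (20,17) (14,18) (8,12)]
2. After x ≤ 17: [(8,12/5) (9,2) (17,30/11) (17,35/2) (14,18) (8,12)]
3. After y ≥ 10: [(8,10) (17,10) (17,35/2) (14,18) (8,12)]
4. After y ≤ 19: [(8,10) (17,10) (17,35/2) (14,18) (8,12)]
5. Canonical ring: [(8,10) (17,10) (17,35/2) (14,18) (8,12)]

Clipped polygon: [(8,10) (17,10) (17,35/2) (14,18) (8,12)]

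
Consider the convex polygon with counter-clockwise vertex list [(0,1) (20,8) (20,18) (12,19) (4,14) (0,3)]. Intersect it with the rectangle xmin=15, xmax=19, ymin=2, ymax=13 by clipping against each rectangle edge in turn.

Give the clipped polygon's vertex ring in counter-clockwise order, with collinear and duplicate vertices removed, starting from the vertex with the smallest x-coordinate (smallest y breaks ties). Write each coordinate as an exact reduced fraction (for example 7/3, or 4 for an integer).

Clipped polygon: [(15,25/4) (19,153/20) (19,13) (15,13)]

1. After x ≥ 15: [(15,25/4) (20,8) (20,18) (15,149/8)]
2. After x ≤ 19: [(15,25/4) (19,153/20) (19,145/8) (15,149/8)]
3. After y ≥ 2: [(15,25/4) (19,153/20) (19,145/8) (15,149/8)]
4. After y ≤ 13: [(15,13) (15,25/4) (19,153/20) (19,13)]
5. Canonical ring: [(15,25/4) (19,153/20) (19,13) (15,13)]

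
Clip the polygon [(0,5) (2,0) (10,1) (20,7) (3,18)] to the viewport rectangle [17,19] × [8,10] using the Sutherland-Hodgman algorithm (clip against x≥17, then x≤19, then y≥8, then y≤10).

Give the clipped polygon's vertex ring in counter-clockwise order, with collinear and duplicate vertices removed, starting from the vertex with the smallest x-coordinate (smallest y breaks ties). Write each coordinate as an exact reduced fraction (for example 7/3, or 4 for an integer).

Clipped polygon: [(17,8) (203/11,8) (17,152/17)]

1. After x ≥ 17: [(17,26/5) (20,7) (17,152/17)]
2. After x ≤ 19: [(17,26/5) (19,32/5) (19,130/17) (17,152/17)]
3. After y ≥ 8: [(17,8) (203/11,8) (17,152/17)]
4. After y ≤ 10: [(17,8) (203/11,8) (17,152/17)]
5. Canonical ring: [(17,8) (203/11,8) (17,152/17)]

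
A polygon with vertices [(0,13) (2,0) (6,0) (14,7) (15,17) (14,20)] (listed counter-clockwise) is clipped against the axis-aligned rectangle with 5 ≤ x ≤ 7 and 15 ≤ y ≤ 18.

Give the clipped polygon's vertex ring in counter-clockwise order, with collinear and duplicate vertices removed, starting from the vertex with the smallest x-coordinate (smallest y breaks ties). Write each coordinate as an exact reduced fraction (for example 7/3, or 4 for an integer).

Clipped polygon: [(5,15) (7,15) (7,33/2) (5,31/2)]

1. After x ≥ 5: [(5,31/2) (5,0) (6,0) (14,7) (15,17) (14,20)]
2. After x ≤ 7: [(7,33/2) (5,31/2) (5,0) (6,0) (7,7/8)]
3. After y ≥ 15: [(7,15) (7,33/2) (5,31/2) (5,15)]
4. After y ≤ 18: [(7,15) (7,33/2) (5,31/2) (5,15)]
5. Canonical ring: [(5,15) (7,15) (7,33/2) (5,31/2)]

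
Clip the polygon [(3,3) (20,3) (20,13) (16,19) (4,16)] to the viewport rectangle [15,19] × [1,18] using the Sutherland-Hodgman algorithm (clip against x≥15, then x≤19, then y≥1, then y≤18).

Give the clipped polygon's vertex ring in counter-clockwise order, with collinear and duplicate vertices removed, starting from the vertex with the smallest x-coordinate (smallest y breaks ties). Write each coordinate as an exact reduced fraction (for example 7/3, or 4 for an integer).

Clipped polygon: [(15,3) (19,3) (19,29/2) (50/3,18) (15,18)]

1. After x ≥ 15: [(15,3) (20,3) (20,13) (16,19) (15,75/4)]
2. After x ≤ 19: [(15,3) (19,3) (19,29/2) (16,19) (15,75/4)]
3. After y ≥ 1: [(15,3) (19,3) (19,29/2) (16,19) (15,75/4)]
4. After y ≤ 18: [(15,18) (15,3) (19,3) (19,29/2) (50/3,18)]
5. Canonical ring: [(15,3) (19,3) (19,29/2) (50/3,18) (15,18)]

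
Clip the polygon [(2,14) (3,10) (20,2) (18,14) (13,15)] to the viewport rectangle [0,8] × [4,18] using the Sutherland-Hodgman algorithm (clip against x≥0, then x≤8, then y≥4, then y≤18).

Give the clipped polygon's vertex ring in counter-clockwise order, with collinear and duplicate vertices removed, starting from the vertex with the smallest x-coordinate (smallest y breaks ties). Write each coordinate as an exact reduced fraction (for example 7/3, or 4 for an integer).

1. After x ≥ 0: [(2,14) (3,10) (20,2) (18,14) (13,15)]
2. After x ≤ 8: [(8,160/11) (2,14) (3,10) (8,130/17)]
3. After y ≥ 4: [(8,160/11) (2,14) (3,10) (8,130/17)]
4. After y ≤ 18: [(8,160/11) (2,14) (3,10) (8,130/17)]
5. Canonical ring: [(2,14) (3,10) (8,130/17) (8,160/11)]

Clipped polygon: [(2,14) (3,10) (8,130/17) (8,160/11)]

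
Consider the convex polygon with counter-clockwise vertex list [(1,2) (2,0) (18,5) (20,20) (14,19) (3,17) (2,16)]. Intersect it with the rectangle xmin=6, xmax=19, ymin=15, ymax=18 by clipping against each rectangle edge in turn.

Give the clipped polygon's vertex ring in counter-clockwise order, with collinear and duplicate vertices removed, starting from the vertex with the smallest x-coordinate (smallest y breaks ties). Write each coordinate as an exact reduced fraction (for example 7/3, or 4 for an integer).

1. After x ≥ 6: [(6,5/4) (18,5) (20,20) (14,19) (6,193/11)]
2. After x ≤ 19: [(6,5/4) (18,5) (19,25/2) (19,119/6) (14,19) (6,193/11)]
3. After y ≥ 15: [(6,15) (19,15) (19,119/6) (14,19) (6,193/11)]
4. After y ≤ 18: [(6,15) (19,15) (19,18) (17/2,18) (6,193/11)]
5. Canonical ring: [(6,15) (19,15) (19,18) (17/2,18) (6,193/11)]

Clipped polygon: [(6,15) (19,15) (19,18) (17/2,18) (6,193/11)]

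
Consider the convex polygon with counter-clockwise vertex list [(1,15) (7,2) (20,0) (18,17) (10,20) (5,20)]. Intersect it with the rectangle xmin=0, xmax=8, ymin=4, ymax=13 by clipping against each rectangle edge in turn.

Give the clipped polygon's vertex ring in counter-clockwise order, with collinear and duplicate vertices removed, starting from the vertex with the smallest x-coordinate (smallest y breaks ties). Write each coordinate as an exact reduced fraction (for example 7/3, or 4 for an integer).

1. After x ≥ 0: [(1,15) (7,2) (20,0) (18,17) (10,20) (5,20)]
2. After x ≤ 8: [(1,15) (7,2) (8,24/13) (8,20) (5,20)]
3. After y ≥ 4: [(1,15) (79/13,4) (8,4) (8,20) (5,20)]
4. After y ≤ 13: [(25/13,13) (79/13,4) (8,4) (8,13)]
5. Canonical ring: [(25/13,13) (79/13,4) (8,4) (8,13)]

Clipped polygon: [(25/13,13) (79/13,4) (8,4) (8,13)]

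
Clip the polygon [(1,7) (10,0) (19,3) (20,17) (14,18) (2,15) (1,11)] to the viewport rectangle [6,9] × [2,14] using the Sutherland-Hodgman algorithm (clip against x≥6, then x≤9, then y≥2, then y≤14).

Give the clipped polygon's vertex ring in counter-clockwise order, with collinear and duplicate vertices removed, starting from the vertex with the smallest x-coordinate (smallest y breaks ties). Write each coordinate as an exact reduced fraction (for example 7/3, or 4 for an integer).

1. After x ≥ 6: [(6,28/9) (10,0) (19,3) (20,17) (14,18) (6,16)]
2. After x ≤ 9: [(6,28/9) (9,7/9) (9,67/4) (6,16)]
3. After y ≥ 2: [(6,28/9) (52/7,2) (9,2) (9,67/4) (6,16)]
4. After y ≤ 14: [(6,14) (6,28/9) (52/7,2) (9,2) (9,14)]
5. Canonical ring: [(6,28/9) (52/7,2) (9,2) (9,14) (6,14)]

Clipped polygon: [(6,28/9) (52/7,2) (9,2) (9,14) (6,14)]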